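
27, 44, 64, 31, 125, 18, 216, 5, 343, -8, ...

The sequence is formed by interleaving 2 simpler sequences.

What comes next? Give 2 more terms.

512, -21

The terms cycle through 2 interleaved subsequences.
Stream A: 27, 64, 125, 216, 343 (the cubes 3³, 4³, 5³, …).
Stream B: 44, 31, 18, 5, -8 (linear: a_n = 57 − 13·n).
The 11th slot belongs to stream A; its 6th term is 512.
Term 12 comes from stream B (its 6th entry): -21.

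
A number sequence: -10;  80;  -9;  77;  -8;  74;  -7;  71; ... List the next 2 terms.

-6, 68

Taking every 2nd term gives 2 separate tracks.
Track A: -10, -9, -8, -7 — linear: a_n = -11 + n.
Track B: 80, 77, 74, 71 — arithmetic, step −3.
The 9th slot belongs to track A; its 5th term is -6.
Term 10 comes from track B (its 5th entry): 68.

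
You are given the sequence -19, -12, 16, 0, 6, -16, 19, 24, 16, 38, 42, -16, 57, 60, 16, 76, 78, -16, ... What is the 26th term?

Split by position mod 3: positions 1, 4, 7, … form one track, and each other residue class forms its own.
Track A: -19, 0, 19, 38, 57, 76 (linear: a_n = -38 + 19·n).
Track B: -12, 6, 24, 42, 60, 78 (linear: a_n = -30 + 18·n).
Track C: 16, -16, 16, -16, 16, -16 (alternating ±16).
Position 26 → track B, term 9 = 132.

132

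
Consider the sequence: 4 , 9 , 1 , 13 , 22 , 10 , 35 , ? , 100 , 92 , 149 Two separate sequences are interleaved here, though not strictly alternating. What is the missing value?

Positions follow the repeating pattern AAB; grouping by letter gives 2 tracks.
Track A: 4, 9, 13, 22, 35, ?, 92, 149 (a Fibonacci-like recurrence a_n = a_{n-1} + a_{n-2}).
Track B: 1, 10, 100 (powers 10^0, 10^1, 10^2, …).
The gap is track A's term 6; the rule gives 57.

57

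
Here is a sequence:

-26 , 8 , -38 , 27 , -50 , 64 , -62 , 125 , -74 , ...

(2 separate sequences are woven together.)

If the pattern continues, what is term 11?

-86

Taking every 2nd term gives 2 separate tracks.
Track A: -26, -38, -50, -62, -74 (arithmetic, step −12).
Track B: 8, 27, 64, 125 (consecutive cubes n³ from n = 2).
Term 11 comes from track A (its 6th entry): -86.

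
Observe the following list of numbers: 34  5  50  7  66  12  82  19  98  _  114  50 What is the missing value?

Split by position mod 2 into 2 tracks.
Track A is 34, 50, 66, 82, 98, 114, which is linear: a_n = 18 + 16·n.
Track B is 5, 7, 12, 19, ?, 50, which is a Fibonacci-like recurrence a_n = a_{n-1} + a_{n-2}.
Filling track B at index 5 by its rule yields 31.

31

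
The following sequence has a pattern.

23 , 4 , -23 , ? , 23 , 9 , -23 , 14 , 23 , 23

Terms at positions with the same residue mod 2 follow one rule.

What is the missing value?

5

The terms cycle through 2 interleaved subsequences.
Subsequence A: 23, -23, 23, -23, 23 — the oscillation 23·(−1)^(n+1).
Subsequence B: 4, ?, 9, 14, 23 — each term equals the sum of the previous two.
The gap is subsequence B's term 2; the rule gives 5.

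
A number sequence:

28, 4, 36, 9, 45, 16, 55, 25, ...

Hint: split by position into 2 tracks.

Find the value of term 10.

Split by position mod 2 into 2 tracks.
Track A is 28, 36, 45, 55, which is triangular numbers n(n+1)/2 for n = 7, 8, ….
Track B is 4, 9, 16, 25, which is consecutive squares n² from n = 2.
The 10th slot belongs to track B; its 5th term is 36.

36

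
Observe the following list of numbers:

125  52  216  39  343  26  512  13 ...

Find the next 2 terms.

Split by position mod 2 into 2 tracks.
Track A: 125, 216, 343, 512 (perfect cubes starting at 5³).
Track B: 52, 39, 26, 13 (arithmetic with common difference −13).
Position 9 → track A, term 5 = 729.
Position 10 → track B, term 5 = 0.

729, 0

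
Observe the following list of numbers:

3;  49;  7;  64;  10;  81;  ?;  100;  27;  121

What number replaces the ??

Split by position mod 2 into 2 tracks.
Stream A is 3, 7, 10, ?, 27, which is a Fibonacci-like recurrence a_n = a_{n-1} + a_{n-2}.
Stream B is 49, 64, 81, 100, 121, which is consecutive squares n² from n = 7.
So the missing entry in stream A is 17.

17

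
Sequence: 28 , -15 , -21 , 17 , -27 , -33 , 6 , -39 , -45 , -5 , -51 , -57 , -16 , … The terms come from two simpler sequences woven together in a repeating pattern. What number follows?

Positions follow the repeating pattern ABB; grouping by letter gives 2 tracks.
Stream A = 28, 17, 6, -5, -16: arithmetic with common difference −11.
Stream B = -15, -21, -27, -33, -39, -45, -51, -57: arithmetic with common difference −6.
Term 14 comes from stream B (its 9th entry): -63.

-63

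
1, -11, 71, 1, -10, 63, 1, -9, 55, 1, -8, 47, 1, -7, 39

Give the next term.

1

Split by position mod 3 into 3 tracks.
Track A: 1, 1, 1, 1, 1. Always 1.
Track B: -11, -10, -9, -8, -7. Adding 1 each time.
Track C: 71, 63, 55, 47, 39. Linear: a_n = 79 − 8·n.
Position 16 falls in track A as its term 6, giving 1.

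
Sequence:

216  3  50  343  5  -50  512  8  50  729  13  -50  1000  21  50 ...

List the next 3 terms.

Split by position mod 3 into 3 tracks.
Track A: 216, 343, 512, 729, 1000 (the cubes 6³, 7³, 8³, …).
Track B: 3, 5, 8, 13, 21 (each term equals the sum of the previous two).
Track C: 50, -50, 50, -50, 50 (alternating ±50).
The 16th slot belongs to track A; its 6th term is 1331.
Position 17 falls in track B as its term 6, giving 34.
Position 18 → track C, term 6 = -50.

1331, 34, -50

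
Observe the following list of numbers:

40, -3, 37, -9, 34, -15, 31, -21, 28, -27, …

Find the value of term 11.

Taking every 2nd term gives 2 separate tracks.
Track A = 40, 37, 34, 31, 28: linear: a_n = 43 − 3·n.
Track B = -3, -9, -15, -21, -27: linear: a_n = 3 − 6·n.
The 11th slot belongs to track A; its 6th term is 25.

25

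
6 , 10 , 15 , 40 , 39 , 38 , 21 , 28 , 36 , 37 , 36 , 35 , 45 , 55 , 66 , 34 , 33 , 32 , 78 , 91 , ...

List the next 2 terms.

105, 31

Positions follow the repeating pattern AAABBB; grouping by letter gives 2 tracks.
Track A: 6, 10, 15, 21, 28, 36, 45, 55, 66, 78, 91. The triangular numbers T_3, T_4, ….
Track B: 40, 39, 38, 37, 36, 35, 34, 33, 32. Linear: a_n = 41 − n.
Position 21 falls in track A as its term 12, giving 105.
The 22nd slot belongs to track B; its 10th term is 31.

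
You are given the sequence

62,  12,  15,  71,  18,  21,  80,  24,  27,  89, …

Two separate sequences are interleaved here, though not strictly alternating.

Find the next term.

30

Reading positions in blocks of 3 reveals the pattern ABB — 2 tracks woven together.
Stream A is 62, 71, 80, 89, which is arithmetic with common difference +9.
Stream B is 12, 15, 18, 21, 24, 27, which is arithmetic, step +3.
Position 11 falls in stream B as its term 7, giving 30.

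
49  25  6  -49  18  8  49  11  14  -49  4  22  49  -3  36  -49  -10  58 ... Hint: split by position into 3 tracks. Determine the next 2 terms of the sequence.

49, -17

Split by position mod 3 into 3 tracks.
Track A: 49, -49, 49, -49, 49, -49. Oscillating between 49 and -49.
Track B: 25, 18, 11, 4, -3, -10. Subtracting 7 each time.
Track C: 6, 8, 14, 22, 36, 58. Each term equals the sum of the previous two.
Position 19 → track A, term 7 = 49.
The 20th slot belongs to track B; its 7th term is -17.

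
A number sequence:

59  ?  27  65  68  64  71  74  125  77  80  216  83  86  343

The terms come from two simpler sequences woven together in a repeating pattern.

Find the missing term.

62

The slot pattern repeats as AAB (period 3), so there are 2 interleaved tracks.
Track A is 59, ?, 65, 68, 71, 74, 77, 80, 83, 86, which is arithmetic, step +3.
Track B is 27, 64, 125, 216, 343, which is consecutive cubes n³ from n = 3.
The gap is track A's term 2; the rule gives 62.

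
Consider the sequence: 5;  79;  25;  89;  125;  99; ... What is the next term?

625

Odd-indexed and even-indexed terms follow separate rules.
Subsequence A: 5, 25, 125 (powers 5^1, 5^2, 5^3, …).
Subsequence B: 79, 89, 99 (adding 10 each time).
The 7th slot belongs to subsequence A; its 4th term is 625.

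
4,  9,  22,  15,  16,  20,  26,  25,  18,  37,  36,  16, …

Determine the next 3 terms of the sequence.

Taking every 3rd term gives 3 separate tracks.
Track A: 4, 15, 26, 37 — arithmetic, step +11.
Track B: 9, 16, 25, 36 — perfect squares starting at 3².
Track C: 22, 20, 18, 16 — subtracting 2 each time.
The 13th slot belongs to track A; its 5th term is 48.
Position 14 falls in track B as its term 5, giving 49.
Term 15 comes from track C (its 5th entry): 14.

48, 49, 14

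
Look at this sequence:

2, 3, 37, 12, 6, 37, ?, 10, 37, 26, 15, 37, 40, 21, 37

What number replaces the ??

Split by position mod 3 into 3 tracks.
Stream A: 2, 12, ?, 26, 40. Each term equals the sum of the previous two.
Stream B: 3, 6, 10, 15, 21. Triangular numbers starting at T_2.
Stream C: 37, 37, 37, 37, 37. Always 37.
So the missing entry in stream A is 14.

14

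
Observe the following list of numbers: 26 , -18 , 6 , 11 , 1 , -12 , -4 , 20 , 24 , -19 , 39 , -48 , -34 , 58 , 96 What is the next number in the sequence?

Split by position mod 3: positions 1, 4, 7, … form one track, and each other residue class forms its own.
Stream A is 26, 11, -4, -19, -34, which is subtracting 15 each time.
Stream B is -18, 1, 20, 39, 58, which is adding 19 each time.
Stream C is 6, -12, 24, -48, 96, which is geometric, ×-2 each step.
Position 16 → stream A, term 6 = -49.

-49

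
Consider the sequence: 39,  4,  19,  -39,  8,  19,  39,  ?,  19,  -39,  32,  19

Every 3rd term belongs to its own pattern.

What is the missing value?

16

Read the sequence 3 terms at a time; column i is its own pattern.
Track A = 39, -39, 39, -39: oscillating between 39 and -39.
Track B = 4, 8, ?, 32: a geometric progression (common ratio 2).
Track C = 19, 19, 19, 19: the constant sequence 19.
Filling track B at index 3 by its rule yields 16.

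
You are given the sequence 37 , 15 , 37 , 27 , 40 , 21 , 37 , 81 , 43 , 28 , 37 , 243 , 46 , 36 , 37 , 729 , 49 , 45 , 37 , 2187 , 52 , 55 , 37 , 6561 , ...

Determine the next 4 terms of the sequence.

Split by position mod 4: positions 1, 5, 9, … form one track, and each other residue class forms its own.
Subsequence A: 37, 40, 43, 46, 49, 52. Arithmetic with common difference +3.
Subsequence B: 15, 21, 28, 36, 45, 55. The triangular numbers T_5, T_6, ….
Subsequence C: 37, 37, 37, 37, 37, 37. Always 37.
Subsequence D: 27, 81, 243, 729, 2187, 6561. Powers 3^3, 3^4, 3^5, ….
Position 25 falls in subsequence A as its term 7, giving 55.
Position 26 → subsequence B, term 7 = 66.
Term 27 comes from subsequence C (its 7th entry): 37.
Position 28 → subsequence D, term 7 = 19683.

55, 66, 37, 19683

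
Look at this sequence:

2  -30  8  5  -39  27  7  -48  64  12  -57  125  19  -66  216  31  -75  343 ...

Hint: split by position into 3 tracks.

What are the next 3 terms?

50, -84, 512

The terms cycle through 3 interleaved subsequences.
Stream A: 2, 5, 7, 12, 19, 31. Each term equals the sum of the previous two.
Stream B: -30, -39, -48, -57, -66, -75. Arithmetic with common difference −9.
Stream C: 8, 27, 64, 125, 216, 343. Perfect cubes starting at 2³.
Term 19 comes from stream A (its 7th entry): 50.
Position 20 falls in stream B as its term 7, giving -84.
Position 21 → stream C, term 7 = 512.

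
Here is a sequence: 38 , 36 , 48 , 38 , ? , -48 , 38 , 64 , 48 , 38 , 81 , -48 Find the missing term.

The terms cycle through 3 interleaved subsequences.
Stream A = 38, 38, 38, 38: constant 38.
Stream B = 36, ?, 64, 81: perfect squares starting at 6².
Stream C = 48, -48, 48, -48: alternating ±48.
Stream B's pattern makes the blank 49.

49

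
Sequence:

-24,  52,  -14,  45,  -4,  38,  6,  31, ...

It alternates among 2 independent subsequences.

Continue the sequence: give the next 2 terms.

16, 24

Positions 1, 3, 5, … form one subsequence and positions 2, 4, 6, … form another.
Track A = -24, -14, -4, 6: arithmetic, step +10.
Track B = 52, 45, 38, 31: arithmetic, step −7.
The 9th slot belongs to track A; its 5th term is 16.
Term 10 comes from track B (its 5th entry): 24.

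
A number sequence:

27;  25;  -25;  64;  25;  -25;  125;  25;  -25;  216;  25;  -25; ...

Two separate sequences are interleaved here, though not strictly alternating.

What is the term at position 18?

-25

Reading positions in blocks of 3 reveals the pattern ABB — 2 tracks woven together.
Track A: 27, 64, 125, 216. Consecutive cubes n³ from n = 3.
Track B: 25, -25, 25, -25, 25, -25, 25, -25. Oscillating between 25 and -25.
The 18th slot belongs to track B; its 12th term is -25.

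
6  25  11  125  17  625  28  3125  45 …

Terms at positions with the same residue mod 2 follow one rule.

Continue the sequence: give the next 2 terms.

15625, 73

Positions 1, 3, 5, … form one subsequence and positions 2, 4, 6, … form another.
Track A: 6, 11, 17, 28, 45 (each term equals the sum of the previous two).
Track B: 25, 125, 625, 3125 (powers 5^2, 5^3, 5^4, …).
Position 10 falls in track B as its term 5, giving 15625.
Term 11 comes from track A (its 6th entry): 73.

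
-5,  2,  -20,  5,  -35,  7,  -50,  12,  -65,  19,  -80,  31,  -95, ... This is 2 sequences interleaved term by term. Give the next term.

The terms cycle through 2 interleaved subsequences.
Subsequence A: -5, -20, -35, -50, -65, -80, -95. Subtracting 15 each time.
Subsequence B: 2, 5, 7, 12, 19, 31. Fibonacci-style (each term is the sum of the two before it).
The 14th slot belongs to subsequence B; its 7th term is 50.

50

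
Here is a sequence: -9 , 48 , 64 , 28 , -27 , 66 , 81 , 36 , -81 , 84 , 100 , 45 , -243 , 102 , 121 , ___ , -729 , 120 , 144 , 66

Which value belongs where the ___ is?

55

Taking every 4th term gives 4 separate tracks.
Subsequence A: -9, -27, -81, -243, -729 — geometric with ratio 3.
Subsequence B: 48, 66, 84, 102, 120 — linear: a_n = 30 + 18·n.
Subsequence C: 64, 81, 100, 121, 144 — the squares 8², 9², 10², ….
Subsequence D: 28, 36, 45, ?, 66 — triangular numbers starting at T_7.
Subsequence D's pattern makes the blank 55.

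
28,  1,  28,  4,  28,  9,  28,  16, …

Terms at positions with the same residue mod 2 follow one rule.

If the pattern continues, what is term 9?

28

Positions 1, 3, 5, … form one subsequence and positions 2, 4, 6, … form another.
Track A = 28, 28, 28, 28: constant 28.
Track B = 1, 4, 9, 16: the squares 1², 2², 3², ….
Position 9 falls in track A as its term 5, giving 28.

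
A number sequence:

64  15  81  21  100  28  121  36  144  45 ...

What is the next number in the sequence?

169

Positions 1, 3, 5, … form one subsequence and positions 2, 4, 6, … form another.
Subsequence A: 64, 81, 100, 121, 144 — consecutive squares n² from n = 8.
Subsequence B: 15, 21, 28, 36, 45 — triangular numbers starting at T_5.
The 11th slot belongs to subsequence A; its 6th term is 169.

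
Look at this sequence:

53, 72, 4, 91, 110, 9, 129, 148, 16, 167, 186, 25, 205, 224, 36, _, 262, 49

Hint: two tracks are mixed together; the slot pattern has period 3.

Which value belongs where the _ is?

243

Reading positions in blocks of 3 reveals the pattern AAB — 2 tracks woven together.
Stream A: 53, 72, 91, 110, 129, 148, 167, 186, 205, 224, ?, 262. Arithmetic, step +19.
Stream B: 4, 9, 16, 25, 36, 49. Perfect squares starting at 2².
Stream A's pattern makes the blank 243.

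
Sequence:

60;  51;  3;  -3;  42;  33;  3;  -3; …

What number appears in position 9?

The slot pattern repeats as AABB (period 4), so there are 2 interleaved tracks.
Subsequence A is 60, 51, 42, 33, which is subtracting 9 each time.
Subsequence B is 3, -3, 3, -3, which is oscillating between 3 and -3.
Position 9 falls in subsequence A as its term 5, giving 24.

24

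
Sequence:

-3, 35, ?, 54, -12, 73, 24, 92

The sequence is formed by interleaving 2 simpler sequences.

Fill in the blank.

6

Odd-indexed and even-indexed terms follow separate rules.
Stream A: -3, ?, -12, 24 — a geometric progression (common ratio -2).
Stream B: 35, 54, 73, 92 — arithmetic, step +19.
The gap is stream A's term 2; the rule gives 6.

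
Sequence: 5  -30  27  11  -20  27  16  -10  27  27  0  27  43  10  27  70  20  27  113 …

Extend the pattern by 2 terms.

30, 27

The terms cycle through 3 interleaved subsequences.
Track A is 5, 11, 16, 27, 43, 70, 113, which is each term equals the sum of the previous two.
Track B is -30, -20, -10, 0, 10, 20, which is linear: a_n = -40 + 10·n.
Track C is 27, 27, 27, 27, 27, 27, which is constant 27.
Position 20 falls in track B as its term 7, giving 30.
The 21st slot belongs to track C; its 7th term is 27.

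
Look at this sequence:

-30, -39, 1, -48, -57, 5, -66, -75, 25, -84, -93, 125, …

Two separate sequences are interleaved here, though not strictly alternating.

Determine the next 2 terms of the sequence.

-102, -111

The slot pattern repeats as AAB (period 3), so there are 2 interleaved tracks.
Track A = -30, -39, -48, -57, -66, -75, -84, -93: arithmetic, step −9.
Track B = 1, 5, 25, 125: successive powers of 5.
The 13th slot belongs to track A; its 9th term is -102.
Position 14 → track A, term 10 = -111.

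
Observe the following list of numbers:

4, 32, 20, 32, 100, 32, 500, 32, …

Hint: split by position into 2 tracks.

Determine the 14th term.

Positions 1, 3, 5, … form one subsequence and positions 2, 4, 6, … form another.
Subsequence A: 4, 20, 100, 500 — geometric with ratio 5.
Subsequence B: 32, 32, 32, 32 — the constant sequence 32.
Position 14 → subsequence B, term 7 = 32.

32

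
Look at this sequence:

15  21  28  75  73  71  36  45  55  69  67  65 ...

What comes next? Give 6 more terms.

Positions follow the repeating pattern AAABBB; grouping by letter gives 2 tracks.
Track A: 15, 21, 28, 36, 45, 55 (triangular numbers n(n+1)/2 for n = 5, 6, …).
Track B: 75, 73, 71, 69, 67, 65 (subtracting 2 each time).
The 13th slot belongs to track A; its 7th term is 66.
Term 14 comes from track A (its 8th entry): 78.
Position 15 falls in track A as its term 9, giving 91.
Position 16 → track B, term 7 = 63.
Term 17 comes from track B (its 8th entry): 61.
Term 18 comes from track B (its 9th entry): 59.

66, 78, 91, 63, 61, 59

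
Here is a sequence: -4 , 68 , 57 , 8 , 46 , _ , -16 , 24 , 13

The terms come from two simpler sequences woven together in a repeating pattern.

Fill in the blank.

Positions follow the repeating pattern ABB; grouping by letter gives 2 tracks.
Track A is -4, 8, -16, which is geometric, ×-2 each step.
Track B is 68, 57, 46, ?, 24, 13, which is arithmetic with common difference −11.
Track B's pattern makes the blank 35.

35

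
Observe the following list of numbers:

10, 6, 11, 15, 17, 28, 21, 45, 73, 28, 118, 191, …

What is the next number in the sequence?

Reading positions in blocks of 3 reveals the pattern ABB — 2 tracks woven together.
Subsequence A: 10, 15, 21, 28. The triangular numbers T_4, T_5, ….
Subsequence B: 6, 11, 17, 28, 45, 73, 118, 191. Each term equals the sum of the previous two.
Position 13 → subsequence A, term 5 = 36.

36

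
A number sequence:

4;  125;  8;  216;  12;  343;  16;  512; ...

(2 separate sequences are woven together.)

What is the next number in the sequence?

Split by position mod 2 into 2 tracks.
Stream A = 4, 8, 12, 16: arithmetic with common difference +4.
Stream B = 125, 216, 343, 512: the cubes 5³, 6³, 7³, ….
Position 9 → stream A, term 5 = 20.

20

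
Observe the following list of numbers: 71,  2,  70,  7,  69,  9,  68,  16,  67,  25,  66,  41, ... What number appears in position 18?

173

Taking every 2nd term gives 2 separate tracks.
Stream A = 71, 70, 69, 68, 67, 66: subtracting 1 each time.
Stream B = 2, 7, 9, 16, 25, 41: Fibonacci-style (each term is the sum of the two before it).
Term 18 comes from stream B (its 9th entry): 173.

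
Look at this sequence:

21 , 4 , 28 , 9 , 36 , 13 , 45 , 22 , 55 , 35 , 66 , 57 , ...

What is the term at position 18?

241

Taking every 2nd term gives 2 separate tracks.
Subsequence A is 21, 28, 36, 45, 55, 66, which is the triangular numbers T_6, T_7, ….
Subsequence B is 4, 9, 13, 22, 35, 57, which is a Fibonacci-like recurrence a_n = a_{n-1} + a_{n-2}.
Term 18 comes from subsequence B (its 9th entry): 241.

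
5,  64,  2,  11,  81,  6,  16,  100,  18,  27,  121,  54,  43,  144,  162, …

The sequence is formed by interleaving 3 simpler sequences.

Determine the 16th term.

Split by position mod 3: positions 1, 4, 7, … form one track, and each other residue class forms its own.
Stream A: 5, 11, 16, 27, 43 (each term equals the sum of the previous two).
Stream B: 64, 81, 100, 121, 144 (consecutive squares n² from n = 8).
Stream C: 2, 6, 18, 54, 162 (geometric with ratio 3).
Term 16 comes from stream A (its 6th entry): 70.

70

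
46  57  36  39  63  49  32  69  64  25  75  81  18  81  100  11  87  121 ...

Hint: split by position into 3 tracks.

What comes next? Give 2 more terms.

4, 93

Read the sequence 3 terms at a time; column i is its own pattern.
Stream A: 46, 39, 32, 25, 18, 11 — arithmetic with common difference −7.
Stream B: 57, 63, 69, 75, 81, 87 — linear: a_n = 51 + 6·n.
Stream C: 36, 49, 64, 81, 100, 121 — perfect squares starting at 6².
The 19th slot belongs to stream A; its 7th term is 4.
Term 20 comes from stream B (its 7th entry): 93.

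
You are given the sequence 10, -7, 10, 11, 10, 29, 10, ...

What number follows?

Split by position mod 2 into 2 tracks.
Track A: 10, 10, 10, 10. Always 10.
Track B: -7, 11, 29. Arithmetic with common difference +18.
Position 8 → track B, term 4 = 47.

47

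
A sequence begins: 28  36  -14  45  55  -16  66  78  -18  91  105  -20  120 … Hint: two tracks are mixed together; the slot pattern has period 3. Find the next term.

Reading positions in blocks of 3 reveals the pattern AAB — 2 tracks woven together.
Track A is 28, 36, 45, 55, 66, 78, 91, 105, 120, which is triangular numbers starting at T_7.
Track B is -14, -16, -18, -20, which is arithmetic, step −2.
Position 14 falls in track A as its term 10, giving 136.

136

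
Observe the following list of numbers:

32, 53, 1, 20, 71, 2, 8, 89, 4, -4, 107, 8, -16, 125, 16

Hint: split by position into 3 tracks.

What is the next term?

Read the sequence 3 terms at a time; column i is its own pattern.
Stream A: 32, 20, 8, -4, -16 — arithmetic with common difference −12.
Stream B: 53, 71, 89, 107, 125 — arithmetic, step +18.
Stream C: 1, 2, 4, 8, 16 — multiplying by 2 each time.
Position 16 → stream A, term 6 = -28.

-28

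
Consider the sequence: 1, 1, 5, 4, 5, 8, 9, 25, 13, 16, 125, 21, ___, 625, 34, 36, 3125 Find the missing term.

The terms cycle through 3 interleaved subsequences.
Track A = 1, 4, 9, 16, ?, 36: consecutive squares n² from n = 1.
Track B = 1, 5, 25, 125, 625, 3125: powers of 5.
Track C = 5, 8, 13, 21, 34: a Fibonacci-like recurrence a_n = a_{n-1} + a_{n-2}.
Filling track A at index 5 by its rule yields 25.

25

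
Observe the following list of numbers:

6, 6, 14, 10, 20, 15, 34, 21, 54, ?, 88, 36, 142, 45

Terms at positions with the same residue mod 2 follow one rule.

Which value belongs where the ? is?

28

Taking every 2nd term gives 2 separate tracks.
Track A: 6, 14, 20, 34, 54, 88, 142 (a Fibonacci-like recurrence a_n = a_{n-1} + a_{n-2}).
Track B: 6, 10, 15, 21, ?, 36, 45 (triangular numbers n(n+1)/2 for n = 3, 4, …).
Filling track B at index 5 by its rule yields 28.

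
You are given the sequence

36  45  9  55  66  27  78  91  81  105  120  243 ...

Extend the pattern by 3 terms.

Reading positions in blocks of 3 reveals the pattern AAB — 2 tracks woven together.
Subsequence A = 36, 45, 55, 66, 78, 91, 105, 120: triangular numbers n(n+1)/2 for n = 8, 9, ….
Subsequence B = 9, 27, 81, 243: successive powers of 3.
Term 13 comes from subsequence A (its 9th entry): 136.
Term 14 comes from subsequence A (its 10th entry): 153.
Position 15 → subsequence B, term 5 = 729.

136, 153, 729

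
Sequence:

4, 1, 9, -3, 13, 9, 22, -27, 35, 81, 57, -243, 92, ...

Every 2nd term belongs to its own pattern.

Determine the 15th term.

149

Taking every 2nd term gives 2 separate tracks.
Track A: 4, 9, 13, 22, 35, 57, 92 — each term equals the sum of the previous two.
Track B: 1, -3, 9, -27, 81, -243 — geometric, ×-3 each step.
Term 15 comes from track A (its 8th entry): 149.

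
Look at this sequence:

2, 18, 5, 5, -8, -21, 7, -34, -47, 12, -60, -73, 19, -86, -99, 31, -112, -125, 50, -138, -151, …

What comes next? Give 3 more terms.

Reading positions in blocks of 3 reveals the pattern ABB — 2 tracks woven together.
Track A: 2, 5, 7, 12, 19, 31, 50 (Fibonacci-style (each term is the sum of the two before it)).
Track B: 18, 5, -8, -21, -34, -47, -60, -73, -86, -99, -112, -125, -138, -151 (arithmetic, step −13).
Term 22 comes from track A (its 8th entry): 81.
The 23rd slot belongs to track B; its 15th term is -164.
The 24th slot belongs to track B; its 16th term is -177.

81, -164, -177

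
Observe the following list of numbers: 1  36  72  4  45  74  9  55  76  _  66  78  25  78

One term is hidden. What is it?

Read the sequence 3 terms at a time; column i is its own pattern.
Track A: 1, 4, 9, ?, 25 (the squares 1², 2², 3², …).
Track B: 36, 45, 55, 66, 78 (triangular numbers starting at T_8).
Track C: 72, 74, 76, 78 (arithmetic with common difference +2).
Track A's pattern makes the blank 16.

16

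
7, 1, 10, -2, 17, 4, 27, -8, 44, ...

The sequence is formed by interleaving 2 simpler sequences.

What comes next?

The terms cycle through 2 interleaved subsequences.
Stream A is 7, 10, 17, 27, 44, which is each term equals the sum of the previous two.
Stream B is 1, -2, 4, -8, which is geometric, ×-2 each step.
Position 10 → stream B, term 5 = 16.

16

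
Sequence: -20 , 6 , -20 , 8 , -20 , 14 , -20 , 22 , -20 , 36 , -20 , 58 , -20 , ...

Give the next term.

Taking every 2nd term gives 2 separate tracks.
Subsequence A = -20, -20, -20, -20, -20, -20, -20: constant -20.
Subsequence B = 6, 8, 14, 22, 36, 58: a Fibonacci-like recurrence a_n = a_{n-1} + a_{n-2}.
The 14th slot belongs to subsequence B; its 7th term is 94.

94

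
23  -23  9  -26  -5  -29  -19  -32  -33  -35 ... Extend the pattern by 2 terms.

The terms cycle through 2 interleaved subsequences.
Track A: 23, 9, -5, -19, -33. Arithmetic with common difference −14.
Track B: -23, -26, -29, -32, -35. Linear: a_n = -20 − 3·n.
Position 11 falls in track A as its term 6, giving -47.
Term 12 comes from track B (its 6th entry): -38.

-47, -38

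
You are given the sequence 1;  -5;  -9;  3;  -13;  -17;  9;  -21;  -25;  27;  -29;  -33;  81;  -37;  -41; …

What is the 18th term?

-49

Positions follow the repeating pattern ABB; grouping by letter gives 2 tracks.
Stream A: 1, 3, 9, 27, 81 — powers 3^0, 3^1, 3^2, ….
Stream B: -5, -9, -13, -17, -21, -25, -29, -33, -37, -41 — subtracting 4 each time.
Position 18 falls in stream B as its term 12, giving -49.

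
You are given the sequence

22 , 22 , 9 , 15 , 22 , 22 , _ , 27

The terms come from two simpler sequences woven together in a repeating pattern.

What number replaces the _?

The slot pattern repeats as AABB (period 4), so there are 2 interleaved tracks.
Subsequence A: 22, 22, 22, 22 — the constant sequence 22.
Subsequence B: 9, 15, ?, 27 — adding 6 each time.
The gap is subsequence B's term 3; the rule gives 21.

21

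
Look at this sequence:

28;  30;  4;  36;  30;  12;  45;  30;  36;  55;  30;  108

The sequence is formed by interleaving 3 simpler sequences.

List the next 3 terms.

66, 30, 324

Read the sequence 3 terms at a time; column i is its own pattern.
Stream A is 28, 36, 45, 55, which is the triangular numbers T_7, T_8, ….
Stream B is 30, 30, 30, 30, which is the constant sequence 30.
Stream C is 4, 12, 36, 108, which is geometric with ratio 3.
The 13th slot belongs to stream A; its 5th term is 66.
The 14th slot belongs to stream B; its 5th term is 30.
The 15th slot belongs to stream C; its 5th term is 324.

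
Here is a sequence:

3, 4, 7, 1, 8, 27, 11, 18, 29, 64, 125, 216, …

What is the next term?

Reading positions in blocks of 6 reveals the pattern AAABBB — 2 tracks woven together.
Subsequence A: 3, 4, 7, 11, 18, 29. Each term equals the sum of the previous two.
Subsequence B: 1, 8, 27, 64, 125, 216. The cubes 1³, 2³, 3³, ….
The 13th slot belongs to subsequence A; its 7th term is 47.

47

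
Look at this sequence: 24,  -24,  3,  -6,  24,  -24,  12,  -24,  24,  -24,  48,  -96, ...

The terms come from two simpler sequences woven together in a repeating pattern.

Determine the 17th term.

Reading positions in blocks of 4 reveals the pattern AABB — 2 tracks woven together.
Stream A: 24, -24, 24, -24, 24, -24 — the oscillation 24·(−1)^(n+1).
Stream B: 3, -6, 12, -24, 48, -96 — geometric, ×-2 each step.
Position 17 → stream A, term 9 = 24.

24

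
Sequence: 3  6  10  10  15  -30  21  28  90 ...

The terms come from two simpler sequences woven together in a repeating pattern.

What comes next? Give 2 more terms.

36, 45

Reading positions in blocks of 3 reveals the pattern AAB — 2 tracks woven together.
Stream A = 3, 6, 10, 15, 21, 28: the triangular numbers T_2, T_3, ….
Stream B = 10, -30, 90: multiplying by -3 each time.
Position 10 → stream A, term 7 = 36.
Position 11 falls in stream A as its term 8, giving 45.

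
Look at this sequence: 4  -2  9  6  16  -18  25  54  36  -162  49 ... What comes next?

Positions 1, 3, 5, … form one subsequence and positions 2, 4, 6, … form another.
Track A: 4, 9, 16, 25, 36, 49 (consecutive squares n² from n = 2).
Track B: -2, 6, -18, 54, -162 (multiplying by -3 each time).
The 12th slot belongs to track B; its 6th term is 486.

486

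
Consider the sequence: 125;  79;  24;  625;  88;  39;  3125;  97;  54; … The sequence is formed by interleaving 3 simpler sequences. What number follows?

15625

The terms cycle through 3 interleaved subsequences.
Subsequence A: 125, 625, 3125 — powers of 5.
Subsequence B: 79, 88, 97 — arithmetic with common difference +9.
Subsequence C: 24, 39, 54 — arithmetic, step +15.
Term 10 comes from subsequence A (its 4th entry): 15625.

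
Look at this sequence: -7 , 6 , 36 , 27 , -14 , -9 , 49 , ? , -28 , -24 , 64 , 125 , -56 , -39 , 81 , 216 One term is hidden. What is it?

The terms cycle through 4 interleaved subsequences.
Stream A: -7, -14, -28, -56 (a geometric progression (common ratio 2)).
Stream B: 6, -9, -24, -39 (linear: a_n = 21 − 15·n).
Stream C: 36, 49, 64, 81 (consecutive squares n² from n = 6).
Stream D: 27, ?, 125, 216 (perfect cubes starting at 3³).
So the missing entry in stream D is 64.

64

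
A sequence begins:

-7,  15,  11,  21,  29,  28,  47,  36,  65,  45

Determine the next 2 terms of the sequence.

83, 55

Odd-indexed and even-indexed terms follow separate rules.
Track A: -7, 11, 29, 47, 65 (arithmetic with common difference +18).
Track B: 15, 21, 28, 36, 45 (triangular numbers n(n+1)/2 for n = 5, 6, …).
Term 11 comes from track A (its 6th entry): 83.
Position 12 falls in track B as its term 6, giving 55.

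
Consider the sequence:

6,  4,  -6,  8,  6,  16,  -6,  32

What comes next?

6

Split by position mod 2 into 2 tracks.
Track A: 6, -6, 6, -6 (oscillating between 6 and -6).
Track B: 4, 8, 16, 32 (powers 2^2, 2^3, 2^4, …).
Term 9 comes from track A (its 5th entry): 6.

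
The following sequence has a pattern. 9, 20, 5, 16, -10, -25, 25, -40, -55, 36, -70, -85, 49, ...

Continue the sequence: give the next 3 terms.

Positions follow the repeating pattern ABB; grouping by letter gives 2 tracks.
Track A: 9, 16, 25, 36, 49 (the squares 3², 4², 5², …).
Track B: 20, 5, -10, -25, -40, -55, -70, -85 (arithmetic, step −15).
The 14th slot belongs to track B; its 9th term is -100.
Position 15 → track B, term 10 = -115.
Term 16 comes from track A (its 6th entry): 64.

-100, -115, 64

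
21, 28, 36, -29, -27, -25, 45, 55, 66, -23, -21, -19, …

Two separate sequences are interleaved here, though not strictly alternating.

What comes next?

Reading positions in blocks of 6 reveals the pattern AAABBB — 2 tracks woven together.
Subsequence A: 21, 28, 36, 45, 55, 66. Triangular numbers n(n+1)/2 for n = 6, 7, ….
Subsequence B: -29, -27, -25, -23, -21, -19. Arithmetic, step +2.
Position 13 → subsequence A, term 7 = 78.

78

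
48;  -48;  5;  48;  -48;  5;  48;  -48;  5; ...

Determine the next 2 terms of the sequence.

Reading positions in blocks of 3 reveals the pattern AAB — 2 tracks woven together.
Stream A = 48, -48, 48, -48, 48, -48: alternating ±48.
Stream B = 5, 5, 5: the constant sequence 5.
The 10th slot belongs to stream A; its 7th term is 48.
Term 11 comes from stream A (its 8th entry): -48.

48, -48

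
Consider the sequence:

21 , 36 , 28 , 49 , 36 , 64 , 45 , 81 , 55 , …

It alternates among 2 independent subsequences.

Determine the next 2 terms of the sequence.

Split by position mod 2 into 2 tracks.
Stream A: 21, 28, 36, 45, 55 (triangular numbers n(n+1)/2 for n = 6, 7, …).
Stream B: 36, 49, 64, 81 (consecutive squares n² from n = 6).
Position 10 falls in stream B as its term 5, giving 100.
The 11th slot belongs to stream A; its 6th term is 66.

100, 66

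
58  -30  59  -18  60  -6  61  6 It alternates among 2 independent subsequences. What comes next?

Odd-indexed and even-indexed terms follow separate rules.
Stream A is 58, 59, 60, 61, which is linear: a_n = 57 + n.
Stream B is -30, -18, -6, 6, which is arithmetic, step +12.
Term 9 comes from stream A (its 5th entry): 62.

62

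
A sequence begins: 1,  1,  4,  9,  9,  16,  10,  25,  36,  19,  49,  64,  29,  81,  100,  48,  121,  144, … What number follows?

Positions follow the repeating pattern ABB; grouping by letter gives 2 tracks.
Stream A: 1, 9, 10, 19, 29, 48 (Fibonacci-style (each term is the sum of the two before it)).
Stream B: 1, 4, 9, 16, 25, 36, 49, 64, 81, 100, 121, 144 (perfect squares starting at 1²).
Position 19 → stream A, term 7 = 77.

77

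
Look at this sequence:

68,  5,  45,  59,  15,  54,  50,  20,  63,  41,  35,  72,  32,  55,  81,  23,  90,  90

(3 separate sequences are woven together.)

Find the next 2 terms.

Read the sequence 3 terms at a time; column i is its own pattern.
Track A: 68, 59, 50, 41, 32, 23 (linear: a_n = 77 − 9·n).
Track B: 5, 15, 20, 35, 55, 90 (each term equals the sum of the previous two).
Track C: 45, 54, 63, 72, 81, 90 (adding 9 each time).
Term 19 comes from track A (its 7th entry): 14.
The 20th slot belongs to track B; its 7th term is 145.

14, 145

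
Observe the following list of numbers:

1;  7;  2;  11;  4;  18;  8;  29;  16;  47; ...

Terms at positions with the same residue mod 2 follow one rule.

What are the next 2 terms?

The terms cycle through 2 interleaved subsequences.
Track A: 1, 2, 4, 8, 16 (successive powers of 2).
Track B: 7, 11, 18, 29, 47 (each term equals the sum of the previous two).
Term 11 comes from track A (its 6th entry): 32.
Position 12 falls in track B as its term 6, giving 76.

32, 76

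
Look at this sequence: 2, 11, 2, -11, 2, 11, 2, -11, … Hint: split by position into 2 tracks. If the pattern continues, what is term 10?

Positions 1, 3, 5, … form one subsequence and positions 2, 4, 6, … form another.
Stream A: 2, 2, 2, 2 (always 2).
Stream B: 11, -11, 11, -11 (alternating ±11).
The 10th slot belongs to stream B; its 5th term is 11.

11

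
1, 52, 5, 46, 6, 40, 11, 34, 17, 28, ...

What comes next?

Taking every 2nd term gives 2 separate tracks.
Stream A = 1, 5, 6, 11, 17: each term equals the sum of the previous two.
Stream B = 52, 46, 40, 34, 28: arithmetic with common difference −6.
Term 11 comes from stream A (its 6th entry): 28.

28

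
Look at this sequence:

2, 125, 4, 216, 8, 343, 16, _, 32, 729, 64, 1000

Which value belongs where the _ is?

The terms cycle through 2 interleaved subsequences.
Stream A: 2, 4, 8, 16, 32, 64 — powers 2^1, 2^2, 2^3, ….
Stream B: 125, 216, 343, ?, 729, 1000 — consecutive cubes n³ from n = 5.
Stream B's pattern makes the blank 512.

512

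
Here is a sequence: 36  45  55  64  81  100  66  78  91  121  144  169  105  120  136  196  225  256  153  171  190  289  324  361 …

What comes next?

210

Reading positions in blocks of 6 reveals the pattern AAABBB — 2 tracks woven together.
Track A is 36, 45, 55, 66, 78, 91, 105, 120, 136, 153, 171, 190, which is the triangular numbers T_8, T_9, ….
Track B is 64, 81, 100, 121, 144, 169, 196, 225, 256, 289, 324, 361, which is the squares 8², 9², 10², ….
Term 25 comes from track A (its 13th entry): 210.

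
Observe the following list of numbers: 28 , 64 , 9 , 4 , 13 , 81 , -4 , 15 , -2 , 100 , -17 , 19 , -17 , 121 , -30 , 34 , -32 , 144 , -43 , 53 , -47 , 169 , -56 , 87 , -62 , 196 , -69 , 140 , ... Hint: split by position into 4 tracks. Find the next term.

Taking every 4th term gives 4 separate tracks.
Track A is 28, 13, -2, -17, -32, -47, -62, which is arithmetic with common difference −15.
Track B is 64, 81, 100, 121, 144, 169, 196, which is perfect squares starting at 8².
Track C is 9, -4, -17, -30, -43, -56, -69, which is linear: a_n = 22 − 13·n.
Track D is 4, 15, 19, 34, 53, 87, 140, which is a Fibonacci-like recurrence a_n = a_{n-1} + a_{n-2}.
Term 29 comes from track A (its 8th entry): -77.

-77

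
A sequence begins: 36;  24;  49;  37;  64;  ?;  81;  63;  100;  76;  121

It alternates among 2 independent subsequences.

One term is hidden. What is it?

Positions 1, 3, 5, … form one subsequence and positions 2, 4, 6, … form another.
Track A = 36, 49, 64, 81, 100, 121: the squares 6², 7², 8², ….
Track B = 24, 37, ?, 63, 76: adding 13 each time.
The gap is track B's term 3; the rule gives 50.

50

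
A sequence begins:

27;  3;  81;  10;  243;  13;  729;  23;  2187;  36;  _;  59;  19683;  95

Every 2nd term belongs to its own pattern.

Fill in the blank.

The terms cycle through 2 interleaved subsequences.
Track A: 27, 81, 243, 729, 2187, ?, 19683 (powers of 3).
Track B: 3, 10, 13, 23, 36, 59, 95 (Fibonacci-style (each term is the sum of the two before it)).
Filling track A at index 6 by its rule yields 6561.

6561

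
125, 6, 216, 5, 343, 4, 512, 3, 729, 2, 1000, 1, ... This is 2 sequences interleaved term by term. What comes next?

1331

Taking every 2nd term gives 2 separate tracks.
Stream A: 125, 216, 343, 512, 729, 1000 (consecutive cubes n³ from n = 5).
Stream B: 6, 5, 4, 3, 2, 1 (arithmetic with common difference −1).
The 13th slot belongs to stream A; its 7th term is 1331.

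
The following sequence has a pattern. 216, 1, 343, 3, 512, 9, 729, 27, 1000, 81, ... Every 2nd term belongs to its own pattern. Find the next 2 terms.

Positions 1, 3, 5, … form one subsequence and positions 2, 4, 6, … form another.
Stream A: 216, 343, 512, 729, 1000. Consecutive cubes n³ from n = 6.
Stream B: 1, 3, 9, 27, 81. Successive powers of 3.
Term 11 comes from stream A (its 6th entry): 1331.
The 12th slot belongs to stream B; its 6th term is 243.

1331, 243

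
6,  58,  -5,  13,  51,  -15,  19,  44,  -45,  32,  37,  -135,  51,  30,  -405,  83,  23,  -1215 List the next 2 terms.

Read the sequence 3 terms at a time; column i is its own pattern.
Subsequence A: 6, 13, 19, 32, 51, 83 (each term equals the sum of the previous two).
Subsequence B: 58, 51, 44, 37, 30, 23 (arithmetic with common difference −7).
Subsequence C: -5, -15, -45, -135, -405, -1215 (a geometric progression (common ratio 3)).
Term 19 comes from subsequence A (its 7th entry): 134.
Position 20 → subsequence B, term 7 = 16.

134, 16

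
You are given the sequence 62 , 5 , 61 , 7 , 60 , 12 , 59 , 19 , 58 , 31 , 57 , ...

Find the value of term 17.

The terms cycle through 2 interleaved subsequences.
Track A = 62, 61, 60, 59, 58, 57: linear: a_n = 63 − n.
Track B = 5, 7, 12, 19, 31: Fibonacci-style (each term is the sum of the two before it).
Position 17 → track A, term 9 = 54.

54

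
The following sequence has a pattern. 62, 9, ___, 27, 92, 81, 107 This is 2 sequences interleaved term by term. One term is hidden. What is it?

Split by position mod 2 into 2 tracks.
Track A: 62, ?, 92, 107 — adding 15 each time.
Track B: 9, 27, 81 — powers of 3.
Track A's pattern makes the blank 77.

77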